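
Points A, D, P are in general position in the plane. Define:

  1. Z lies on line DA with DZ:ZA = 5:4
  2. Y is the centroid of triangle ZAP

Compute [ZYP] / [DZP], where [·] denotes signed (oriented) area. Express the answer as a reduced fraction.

Assign A = (0, 0), D = (1, 0), P = (0, 1) — the answer is frame-independent, so this choice is without loss of generality.
1. Z lies on line DA with DZ:ZA = 5:4 ⇒ Z = (4/9, 0)
2. Y is the centroid of triangle ZAP ⇒ Y = (4/27, 1/3)
2·[ZYP] = -4/27, 2·[DZP] = -5/9
[ZYP]:[DZP] = -4/27:-5/9 = 4/15

[ZYP]:[DZP] = 4/15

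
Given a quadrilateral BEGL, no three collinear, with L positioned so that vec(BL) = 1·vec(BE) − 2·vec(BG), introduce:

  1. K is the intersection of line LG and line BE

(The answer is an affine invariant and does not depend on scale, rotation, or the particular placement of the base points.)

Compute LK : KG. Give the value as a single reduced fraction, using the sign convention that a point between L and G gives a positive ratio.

LK:KG = 2

Set B = (0, 0), E = (1, 0), G = (0, 1), L = (1, -2); any affine frame gives the same invariant.
1. K is the intersection of line LG and line BE ⇒ K = (1/3, 0)
K = L + t·(G−L) with t = 2/3, so LK:KG = t:(1−t) = 2/3:1/3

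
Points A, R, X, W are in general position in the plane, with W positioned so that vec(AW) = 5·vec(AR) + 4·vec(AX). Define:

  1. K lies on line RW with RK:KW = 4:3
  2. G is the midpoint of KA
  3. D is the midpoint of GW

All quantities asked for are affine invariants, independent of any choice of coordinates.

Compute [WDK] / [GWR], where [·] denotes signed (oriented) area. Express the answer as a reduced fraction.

Work in coordinates with A = (0, 0), R = (1, 0), X = (0, 1), W = (5, 4).
1. K lies on line RW with RK:KW = 4:3 ⇒ K = (23/7, 16/7)
2. G is the midpoint of KA ⇒ G = (23/14, 8/7)
3. D is the midpoint of GW ⇒ D = (93/28, 18/7)
2·[WDK] = 3/7, 2·[GWR] = -2
[WDK]:[GWR] = 3/7:-2 = -3/14

[WDK]:[GWR] = -3/14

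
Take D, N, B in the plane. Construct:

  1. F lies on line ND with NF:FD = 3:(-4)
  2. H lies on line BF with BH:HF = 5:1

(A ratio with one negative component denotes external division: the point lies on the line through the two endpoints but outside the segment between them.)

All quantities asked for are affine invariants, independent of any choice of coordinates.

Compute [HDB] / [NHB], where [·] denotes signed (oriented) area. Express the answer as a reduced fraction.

[HDB]:[NHB] = -4/3

Assign D = (0, 0), N = (1, 0), B = (0, 1) — the answer is frame-independent, so this choice is without loss of generality.
1. F lies on line ND with NF:FD = 3:(-4) ⇒ F = (4, 0)
2. H lies on line BF with BH:HF = 5:1 ⇒ H = (10/3, 1/6)
2·[HDB] = -10/3, 2·[NHB] = 5/2
[HDB]:[NHB] = -10/3:5/2 = -4/3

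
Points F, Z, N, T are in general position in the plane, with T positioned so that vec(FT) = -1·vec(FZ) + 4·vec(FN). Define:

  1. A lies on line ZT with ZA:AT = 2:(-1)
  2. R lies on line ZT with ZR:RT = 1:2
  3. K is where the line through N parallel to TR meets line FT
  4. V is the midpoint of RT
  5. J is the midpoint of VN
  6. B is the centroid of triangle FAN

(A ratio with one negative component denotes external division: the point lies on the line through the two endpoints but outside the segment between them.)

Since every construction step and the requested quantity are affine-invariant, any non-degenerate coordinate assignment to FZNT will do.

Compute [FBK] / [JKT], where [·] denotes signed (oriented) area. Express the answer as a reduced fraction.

[FBK]:[JKT] = 6/7

Choose coordinates F = (0, 0), Z = (1, 0), N = (0, 1), T = (-1, 4).
1. A lies on line ZT with ZA:AT = 2:(-1) ⇒ A = (-3, 8)
2. R lies on line ZT with ZR:RT = 1:2 ⇒ R = (1/3, 4/3)
3. K is where the line through N parallel to TR meets line FT ⇒ K = (-1/2, 2)
4. V is the midpoint of RT ⇒ V = (-1/3, 8/3)
5. J is the midpoint of VN ⇒ J = (-1/6, 11/6)
6. B is the centroid of triangle FAN ⇒ B = (-1, 3)
2·[FBK] = -1/2, 2·[JKT] = -7/12
[FBK]:[JKT] = -1/2:-7/12 = 6/7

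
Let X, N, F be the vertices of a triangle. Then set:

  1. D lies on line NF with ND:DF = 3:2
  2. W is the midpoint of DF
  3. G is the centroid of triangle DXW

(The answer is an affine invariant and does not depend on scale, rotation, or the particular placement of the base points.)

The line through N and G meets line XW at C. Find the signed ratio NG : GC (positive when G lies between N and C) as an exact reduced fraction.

NG:GC = 11

Set X = (0, 0), N = (1, 0), F = (0, 1); any affine frame gives the same invariant.
1. D lies on line NF with ND:DF = 3:2 ⇒ D = (2/5, 3/5)
2. W is the midpoint of DF ⇒ W = (1/5, 4/5)
3. G is the centroid of triangle DXW ⇒ G = (1/5, 7/15)
line NG meets XW at C = (7/55, 28/55)
G = N + t·(C−N) with t = 11/12, so NG:GC = 11/12:1/12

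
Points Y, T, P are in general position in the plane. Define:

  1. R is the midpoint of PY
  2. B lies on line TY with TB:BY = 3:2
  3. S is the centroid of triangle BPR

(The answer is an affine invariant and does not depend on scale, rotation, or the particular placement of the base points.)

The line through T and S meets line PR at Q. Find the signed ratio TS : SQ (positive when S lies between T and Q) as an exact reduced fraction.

Work in coordinates with Y = (0, 0), T = (1, 0), P = (0, 1).
1. R is the midpoint of PY ⇒ R = (0, 1/2)
2. B lies on line TY with TB:BY = 3:2 ⇒ B = (2/5, 0)
3. S is the centroid of triangle BPR ⇒ S = (2/15, 1/2)
line TS meets PR at Q = (0, 15/26)
S = T + t·(Q−T) with t = 13/15, so TS:SQ = 13/15:2/15

TS:SQ = 13/2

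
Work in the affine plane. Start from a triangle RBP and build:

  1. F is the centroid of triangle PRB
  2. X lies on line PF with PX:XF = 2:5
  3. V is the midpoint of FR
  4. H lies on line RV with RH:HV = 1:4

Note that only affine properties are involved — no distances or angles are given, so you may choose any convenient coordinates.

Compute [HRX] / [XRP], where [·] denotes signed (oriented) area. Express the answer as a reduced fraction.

[HRX]:[XRP] = 1/4

Work in coordinates with R = (0, 0), B = (1, 0), P = (0, 1).
1. F is the centroid of triangle PRB ⇒ F = (1/3, 1/3)
2. X lies on line PF with PX:XF = 2:5 ⇒ X = (2/21, 17/21)
3. V is the midpoint of FR ⇒ V = (1/6, 1/6)
4. H lies on line RV with RH:HV = 1:4 ⇒ H = (1/30, 1/30)
2·[HRX] = -1/42, 2·[XRP] = -2/21
[HRX]:[XRP] = -1/42:-2/21 = 1/4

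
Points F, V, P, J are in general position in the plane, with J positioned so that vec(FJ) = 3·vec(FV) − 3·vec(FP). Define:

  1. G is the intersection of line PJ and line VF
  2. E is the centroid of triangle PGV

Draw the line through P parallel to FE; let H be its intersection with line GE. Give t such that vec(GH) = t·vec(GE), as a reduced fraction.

t = 10/3

Set F = (0, 0), V = (1, 0), P = (0, 1), J = (3, -3); any affine frame gives the same invariant.
1. G is the intersection of line PJ and line VF ⇒ G = (3/4, 0)
2. E is the centroid of triangle PGV ⇒ E = (7/12, 1/3)
through P parallel to FE: direction (7/12, 1/3); meets GE at H = (7/36, 10/9)
H = G + t·(E−G) with t = 10/3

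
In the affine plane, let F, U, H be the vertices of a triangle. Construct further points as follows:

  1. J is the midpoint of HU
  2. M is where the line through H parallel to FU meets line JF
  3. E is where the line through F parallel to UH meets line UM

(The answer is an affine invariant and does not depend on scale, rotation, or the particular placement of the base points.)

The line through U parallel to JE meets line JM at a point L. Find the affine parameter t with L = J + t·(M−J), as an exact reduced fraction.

t = 1/2

Choose coordinates F = (0, 0), U = (1, 0), H = (0, 1).
1. J is the midpoint of HU ⇒ J = (1/2, 1/2)
2. M is where the line through H parallel to FU meets line JF ⇒ M = (1, 1)
3. E is where the line through F parallel to UH meets line UM ⇒ E = (1, -1)
through U parallel to JE: direction (1/2, -3/2); meets JM at L = (3/4, 3/4)
L = J + t·(M−J) with t = 1/2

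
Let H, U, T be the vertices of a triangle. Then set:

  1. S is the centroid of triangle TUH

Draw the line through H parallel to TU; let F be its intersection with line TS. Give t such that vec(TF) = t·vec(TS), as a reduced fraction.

t = 3

Assign H = (0, 0), U = (1, 0), T = (0, 1) — the answer is frame-independent, so this choice is without loss of generality.
1. S is the centroid of triangle TUH ⇒ S = (1/3, 1/3)
through H parallel to TU: direction (1, -1); meets TS at F = (1, -1)
F = T + t·(S−T) with t = 3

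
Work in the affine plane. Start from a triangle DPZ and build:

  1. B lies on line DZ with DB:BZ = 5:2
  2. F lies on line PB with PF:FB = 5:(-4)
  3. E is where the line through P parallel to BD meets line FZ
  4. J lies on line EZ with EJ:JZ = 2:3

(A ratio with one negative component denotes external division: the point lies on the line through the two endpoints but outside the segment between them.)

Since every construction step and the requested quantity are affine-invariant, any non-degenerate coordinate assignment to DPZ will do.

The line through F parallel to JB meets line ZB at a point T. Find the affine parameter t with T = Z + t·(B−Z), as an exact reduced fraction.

t = -20/3

Work in coordinates with D = (0, 0), P = (1, 0), Z = (0, 1).
1. B lies on line DZ with DB:BZ = 5:2 ⇒ B = (0, 5/7)
2. F lies on line PB with PF:FB = 5:(-4) ⇒ F = (-4, 25/7)
3. E is where the line through P parallel to BD meets line FZ ⇒ E = (1, 5/14)
4. J lies on line EZ with EJ:JZ = 2:3 ⇒ J = (3/5, 43/70)
through F parallel to JB: direction (-3/5, 1/10); meets ZB at T = (0, 61/21)
T = Z + t·(B−Z) with t = -20/3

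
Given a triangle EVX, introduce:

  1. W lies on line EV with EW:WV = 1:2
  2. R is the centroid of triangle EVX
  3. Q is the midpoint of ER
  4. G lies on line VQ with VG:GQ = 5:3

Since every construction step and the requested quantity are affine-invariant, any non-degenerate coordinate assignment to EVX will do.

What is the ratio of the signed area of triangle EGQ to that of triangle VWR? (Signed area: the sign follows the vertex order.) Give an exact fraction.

Choose coordinates E = (0, 0), V = (1, 0), X = (0, 1).
1. W lies on line EV with EW:WV = 1:2 ⇒ W = (1/3, 0)
2. R is the centroid of triangle EVX ⇒ R = (1/3, 1/3)
3. Q is the midpoint of ER ⇒ Q = (1/6, 1/6)
4. G lies on line VQ with VG:GQ = 5:3 ⇒ G = (23/48, 5/48)
2·[EGQ] = 1/16, 2·[VWR] = -2/9
[EGQ]:[VWR] = 1/16:-2/9 = -9/32

[EGQ]:[VWR] = -9/32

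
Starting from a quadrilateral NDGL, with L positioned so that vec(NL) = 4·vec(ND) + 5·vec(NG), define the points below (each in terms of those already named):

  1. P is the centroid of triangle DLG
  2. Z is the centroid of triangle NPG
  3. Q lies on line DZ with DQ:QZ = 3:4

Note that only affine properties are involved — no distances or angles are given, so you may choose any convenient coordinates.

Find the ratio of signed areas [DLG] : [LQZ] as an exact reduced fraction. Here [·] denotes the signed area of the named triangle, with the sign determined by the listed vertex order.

Work in coordinates with N = (0, 0), D = (1, 0), G = (0, 1), L = (4, 5).
1. P is the centroid of triangle DLG ⇒ P = (5/3, 2)
2. Z is the centroid of triangle NPG ⇒ Z = (5/9, 1)
3. Q lies on line DZ with DQ:QZ = 3:4 ⇒ Q = (17/21, 3/7)
2·[DLG] = 8, 2·[LQZ] = -188/63
[DLG]:[LQZ] = 8:-188/63 = -126/47

[DLG]:[LQZ] = -126/47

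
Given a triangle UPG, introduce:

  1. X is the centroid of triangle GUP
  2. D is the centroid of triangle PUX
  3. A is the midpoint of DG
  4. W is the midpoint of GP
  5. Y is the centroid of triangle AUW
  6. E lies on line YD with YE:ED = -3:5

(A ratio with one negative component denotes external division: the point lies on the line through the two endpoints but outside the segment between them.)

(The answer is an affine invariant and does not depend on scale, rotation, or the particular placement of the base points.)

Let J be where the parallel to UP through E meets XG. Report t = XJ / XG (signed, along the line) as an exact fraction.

t = 41/72

Work in coordinates with U = (0, 0), P = (1, 0), G = (0, 1).
1. X is the centroid of triangle GUP ⇒ X = (1/3, 1/3)
2. D is the centroid of triangle PUX ⇒ D = (4/9, 1/9)
3. A is the midpoint of DG ⇒ A = (2/9, 5/9)
4. W is the midpoint of GP ⇒ W = (1/2, 1/2)
5. Y is the centroid of triangle AUW ⇒ Y = (13/54, 19/54)
6. E lies on line YD with YE:ED = -3:5 ⇒ E = (-7/108, 77/108)
through E parallel to UP: direction (1, 0); meets XG at J = (31/216, 77/108)
J = X + t·(G−X) with t = 41/72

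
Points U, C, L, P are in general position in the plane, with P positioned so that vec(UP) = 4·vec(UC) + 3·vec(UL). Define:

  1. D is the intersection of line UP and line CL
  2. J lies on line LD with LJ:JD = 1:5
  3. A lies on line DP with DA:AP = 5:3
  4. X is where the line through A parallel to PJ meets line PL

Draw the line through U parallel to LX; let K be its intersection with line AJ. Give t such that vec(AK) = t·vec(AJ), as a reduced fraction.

Set U = (0, 0), C = (1, 0), L = (0, 1), P = (4, 3); any affine frame gives the same invariant.
1. D is the intersection of line UP and line CL ⇒ D = (4/7, 3/7)
2. J lies on line LD with LJ:JD = 1:5 ⇒ J = (2/21, 19/21)
3. A lies on line DP with DA:AP = 5:3 ⇒ A = (19/7, 57/28)
4. X is where the line through A parallel to PJ meets line PL ⇒ X = (23/2, 27/4)
through U parallel to LX: direction (23/2, 23/4); meets AJ at K = (38/3, 19/3)
K = A + t·(J−A) with t = -19/5

t = -19/5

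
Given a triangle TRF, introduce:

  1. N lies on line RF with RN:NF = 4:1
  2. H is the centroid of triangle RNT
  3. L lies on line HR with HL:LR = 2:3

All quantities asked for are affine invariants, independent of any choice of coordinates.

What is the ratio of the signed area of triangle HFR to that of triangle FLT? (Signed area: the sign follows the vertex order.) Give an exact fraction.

Set T = (0, 0), R = (1, 0), F = (0, 1); any affine frame gives the same invariant.
1. N lies on line RF with RN:NF = 4:1 ⇒ N = (1/5, 4/5)
2. H is the centroid of triangle RNT ⇒ H = (2/5, 4/15)
3. L lies on line HR with HL:LR = 2:3 ⇒ L = (16/25, 4/25)
2·[HFR] = -1/3, 2·[FLT] = -16/25
[HFR]:[FLT] = -1/3:-16/25 = 25/48

[HFR]:[FLT] = 25/48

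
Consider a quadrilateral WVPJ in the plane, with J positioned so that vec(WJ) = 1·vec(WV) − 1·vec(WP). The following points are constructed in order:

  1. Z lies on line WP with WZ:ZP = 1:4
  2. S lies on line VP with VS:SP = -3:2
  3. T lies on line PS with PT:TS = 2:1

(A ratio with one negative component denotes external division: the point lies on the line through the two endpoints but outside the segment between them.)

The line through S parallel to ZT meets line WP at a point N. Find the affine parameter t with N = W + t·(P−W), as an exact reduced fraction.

Work in coordinates with W = (0, 0), V = (1, 0), P = (0, 1), J = (1, -1).
1. Z lies on line WP with WZ:ZP = 1:4 ⇒ Z = (0, 1/5)
2. S lies on line VP with VS:SP = -3:2 ⇒ S = (-2, 3)
3. T lies on line PS with PT:TS = 2:1 ⇒ T = (-4/3, 7/3)
through S parallel to ZT: direction (-4/3, 32/15); meets WP at N = (0, -1/5)
N = W + t·(P−W) with t = -1/5

t = -1/5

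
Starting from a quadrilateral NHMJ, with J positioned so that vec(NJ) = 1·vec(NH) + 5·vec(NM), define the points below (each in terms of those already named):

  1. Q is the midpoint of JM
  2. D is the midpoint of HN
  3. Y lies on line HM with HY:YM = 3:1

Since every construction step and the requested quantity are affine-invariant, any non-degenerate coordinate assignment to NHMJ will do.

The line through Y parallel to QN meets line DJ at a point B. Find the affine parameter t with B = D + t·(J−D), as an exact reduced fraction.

Choose coordinates N = (0, 0), H = (1, 0), M = (0, 1), J = (1, 5).
1. Q is the midpoint of JM ⇒ Q = (1/2, 3)
2. D is the midpoint of HN ⇒ D = (1/2, 0)
3. Y lies on line HM with HY:YM = 3:1 ⇒ Y = (1/4, 3/4)
through Y parallel to QN: direction (-1/2, -3); meets DJ at B = (17/16, 45/8)
B = D + t·(J−D) with t = 9/8

t = 9/8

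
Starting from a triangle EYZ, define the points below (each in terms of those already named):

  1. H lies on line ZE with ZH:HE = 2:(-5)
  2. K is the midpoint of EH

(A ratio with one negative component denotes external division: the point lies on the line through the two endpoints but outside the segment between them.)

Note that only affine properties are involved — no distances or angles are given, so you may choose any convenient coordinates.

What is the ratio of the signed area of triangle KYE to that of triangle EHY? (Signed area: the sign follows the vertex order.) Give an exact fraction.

[KYE]:[EHY] = 1/2

Work in coordinates with E = (0, 0), Y = (1, 0), Z = (0, 1).
1. H lies on line ZE with ZH:HE = 2:(-5) ⇒ H = (0, 5/3)
2. K is the midpoint of EH ⇒ K = (0, 5/6)
2·[KYE] = -5/6, 2·[EHY] = -5/3
[KYE]:[EHY] = -5/6:-5/3 = 1/2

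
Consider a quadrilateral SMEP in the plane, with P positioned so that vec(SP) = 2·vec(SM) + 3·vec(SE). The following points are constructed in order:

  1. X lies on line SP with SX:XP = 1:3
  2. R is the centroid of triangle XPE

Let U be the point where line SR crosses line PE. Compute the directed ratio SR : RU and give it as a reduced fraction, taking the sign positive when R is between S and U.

Assign S = (0, 0), M = (1, 0), E = (0, 1), P = (2, 3) — the answer is frame-independent, so this choice is without loss of generality.
1. X lies on line SP with SX:XP = 1:3 ⇒ X = (1/2, 3/4)
2. R is the centroid of triangle XPE ⇒ R = (5/6, 19/12)
line SR meets PE at U = (10/9, 19/9)
R = S + t·(U−S) with t = 3/4, so SR:RU = 3/4:1/4

SR:RU = 3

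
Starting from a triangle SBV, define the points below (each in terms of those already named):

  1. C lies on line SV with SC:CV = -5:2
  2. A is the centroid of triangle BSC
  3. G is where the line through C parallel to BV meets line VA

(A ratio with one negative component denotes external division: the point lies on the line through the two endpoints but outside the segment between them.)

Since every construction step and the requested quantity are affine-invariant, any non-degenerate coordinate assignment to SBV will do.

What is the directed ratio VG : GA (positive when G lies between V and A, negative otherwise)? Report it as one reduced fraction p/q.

Assign S = (0, 0), B = (1, 0), V = (0, 1) — the answer is frame-independent, so this choice is without loss of generality.
1. C lies on line SV with SC:CV = -5:2 ⇒ C = (0, 5/3)
2. A is the centroid of triangle BSC ⇒ A = (1/3, 5/9)
3. G is where the line through C parallel to BV meets line VA ⇒ G = (-2, 11/3)
G = V + t·(A−V) with t = -6, so VG:GA = t:(1−t) = -6:7

VG:GA = -6/7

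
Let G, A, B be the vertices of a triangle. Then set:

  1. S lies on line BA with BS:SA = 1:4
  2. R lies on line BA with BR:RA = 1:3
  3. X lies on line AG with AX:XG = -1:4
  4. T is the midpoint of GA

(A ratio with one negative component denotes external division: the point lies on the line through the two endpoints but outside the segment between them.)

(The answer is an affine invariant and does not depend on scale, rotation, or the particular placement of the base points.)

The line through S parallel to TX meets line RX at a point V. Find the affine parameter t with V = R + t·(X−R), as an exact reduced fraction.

Set G = (0, 0), A = (1, 0), B = (0, 1); any affine frame gives the same invariant.
1. S lies on line BA with BS:SA = 1:4 ⇒ S = (1/5, 4/5)
2. R lies on line BA with BR:RA = 1:3 ⇒ R = (1/4, 3/4)
3. X lies on line AG with AX:XG = -1:4 ⇒ X = (4/3, 0)
4. T is the midpoint of GA ⇒ T = (1/2, 0)
through S parallel to TX: direction (5/6, 0); meets RX at V = (8/45, 4/5)
V = R + t·(X−R) with t = -1/15

t = -1/15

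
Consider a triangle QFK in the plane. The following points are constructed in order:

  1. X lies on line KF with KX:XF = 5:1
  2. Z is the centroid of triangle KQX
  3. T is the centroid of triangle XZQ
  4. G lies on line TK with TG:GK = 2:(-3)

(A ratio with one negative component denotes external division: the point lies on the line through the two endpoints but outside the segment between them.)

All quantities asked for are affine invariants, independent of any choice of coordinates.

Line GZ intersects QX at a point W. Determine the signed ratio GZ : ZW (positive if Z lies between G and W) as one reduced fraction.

GZ:ZW = -6

Assign Q = (0, 0), F = (1, 0), K = (0, 1) — the answer is frame-independent, so this choice is without loss of generality.
1. X lies on line KF with KX:XF = 5:1 ⇒ X = (5/6, 1/6)
2. Z is the centroid of triangle KQX ⇒ Z = (5/18, 7/18)
3. T is the centroid of triangle XZQ ⇒ T = (10/27, 5/27)
4. G lies on line TK with TG:GK = 2:(-3) ⇒ G = (10/9, -13/9)
line GZ meets QX at W = (5/12, 1/12)
Z = G + t·(W−G) with t = 6/5, so GZ:ZW = 6/5:-1/5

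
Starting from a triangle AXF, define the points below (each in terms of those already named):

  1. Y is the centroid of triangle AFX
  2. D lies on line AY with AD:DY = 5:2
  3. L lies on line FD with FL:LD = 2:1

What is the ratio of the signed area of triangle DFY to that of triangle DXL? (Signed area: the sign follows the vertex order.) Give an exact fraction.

[DFY]:[DXL] = -6/11

Set A = (0, 0), X = (1, 0), F = (0, 1); any affine frame gives the same invariant.
1. Y is the centroid of triangle AFX ⇒ Y = (1/3, 1/3)
2. D lies on line AY with AD:DY = 5:2 ⇒ D = (5/21, 5/21)
3. L lies on line FD with FL:LD = 2:1 ⇒ L = (10/63, 31/63)
2·[DFY] = -2/21, 2·[DXL] = 11/63
[DFY]:[DXL] = -2/21:11/63 = -6/11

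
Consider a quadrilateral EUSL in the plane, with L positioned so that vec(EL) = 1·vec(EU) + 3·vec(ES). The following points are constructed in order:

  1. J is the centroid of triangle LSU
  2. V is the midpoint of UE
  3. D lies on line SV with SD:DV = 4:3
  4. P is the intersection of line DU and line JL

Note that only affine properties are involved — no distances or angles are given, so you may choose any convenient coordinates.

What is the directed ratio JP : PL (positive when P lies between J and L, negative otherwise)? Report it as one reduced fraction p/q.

JP:PL = -17/45

Work in coordinates with E = (0, 0), U = (1, 0), S = (0, 1), L = (1, 3).
1. J is the centroid of triangle LSU ⇒ J = (2/3, 4/3)
2. V is the midpoint of UE ⇒ V = (1/2, 0)
3. D lies on line SV with SD:DV = 4:3 ⇒ D = (2/7, 3/7)
4. P is the intersection of line DU and line JL ⇒ P = (13/28, 9/28)
P = J + t·(L−J) with t = -17/28, so JP:PL = t:(1−t) = -17/28:45/28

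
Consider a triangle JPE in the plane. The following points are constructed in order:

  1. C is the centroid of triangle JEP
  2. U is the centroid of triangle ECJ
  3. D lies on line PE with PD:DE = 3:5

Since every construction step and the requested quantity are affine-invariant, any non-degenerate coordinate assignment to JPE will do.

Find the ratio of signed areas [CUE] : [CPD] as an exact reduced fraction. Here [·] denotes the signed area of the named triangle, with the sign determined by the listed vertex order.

Work in coordinates with J = (0, 0), P = (1, 0), E = (0, 1).
1. C is the centroid of triangle JEP ⇒ C = (1/3, 1/3)
2. U is the centroid of triangle ECJ ⇒ U = (1/9, 4/9)
3. D lies on line PE with PD:DE = 3:5 ⇒ D = (5/8, 3/8)
2·[CUE] = -1/9, 2·[CPD] = 1/8
[CUE]:[CPD] = -1/9:1/8 = -8/9

[CUE]:[CPD] = -8/9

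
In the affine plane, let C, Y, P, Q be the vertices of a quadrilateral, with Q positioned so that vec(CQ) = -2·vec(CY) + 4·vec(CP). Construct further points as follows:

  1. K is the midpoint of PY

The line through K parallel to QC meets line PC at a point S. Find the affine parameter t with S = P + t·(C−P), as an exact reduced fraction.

Set C = (0, 0), Y = (1, 0), P = (0, 1), Q = (-2, 4); any affine frame gives the same invariant.
1. K is the midpoint of PY ⇒ K = (1/2, 1/2)
through K parallel to QC: direction (2, -4); meets PC at S = (0, 3/2)
S = P + t·(C−P) with t = -1/2

t = -1/2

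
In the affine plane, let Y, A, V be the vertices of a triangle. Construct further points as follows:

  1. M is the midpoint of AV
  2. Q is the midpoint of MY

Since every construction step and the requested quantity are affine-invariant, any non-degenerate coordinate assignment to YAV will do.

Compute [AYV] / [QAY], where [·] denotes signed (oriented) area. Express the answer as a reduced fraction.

[AYV]:[QAY] = 4

Assign Y = (0, 0), A = (1, 0), V = (0, 1) — the answer is frame-independent, so this choice is without loss of generality.
1. M is the midpoint of AV ⇒ M = (1/2, 1/2)
2. Q is the midpoint of MY ⇒ Q = (1/4, 1/4)
2·[AYV] = -1, 2·[QAY] = -1/4
[AYV]:[QAY] = -1:-1/4 = 4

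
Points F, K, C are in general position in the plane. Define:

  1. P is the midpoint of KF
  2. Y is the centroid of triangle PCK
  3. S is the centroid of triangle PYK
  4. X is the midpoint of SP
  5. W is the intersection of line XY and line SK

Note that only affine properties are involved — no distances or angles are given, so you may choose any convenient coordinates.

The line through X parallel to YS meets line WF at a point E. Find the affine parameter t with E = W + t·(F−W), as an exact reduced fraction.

t = 1/16

Choose coordinates F = (0, 0), K = (1, 0), C = (0, 1).
1. P is the midpoint of KF ⇒ P = (1/2, 0)
2. Y is the centroid of triangle PCK ⇒ Y = (1/2, 1/3)
3. S is the centroid of triangle PYK ⇒ S = (2/3, 1/9)
4. X is the midpoint of SP ⇒ X = (7/12, 1/18)
5. W is the intersection of line XY and line SK ⇒ W = (5/9, 4/27)
through X parallel to YS: direction (1/6, -2/9); meets WF at E = (25/48, 5/36)
E = W + t·(F−W) with t = 1/16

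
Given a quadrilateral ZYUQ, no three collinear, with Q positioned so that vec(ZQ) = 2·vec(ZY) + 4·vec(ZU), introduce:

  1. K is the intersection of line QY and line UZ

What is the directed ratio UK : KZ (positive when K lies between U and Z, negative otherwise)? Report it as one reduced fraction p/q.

UK:KZ = -5/4

Choose coordinates Z = (0, 0), Y = (1, 0), U = (0, 1), Q = (2, 4).
1. K is the intersection of line QY and line UZ ⇒ K = (0, -4)
K = U + t·(Z−U) with t = 5, so UK:KZ = t:(1−t) = 5:-4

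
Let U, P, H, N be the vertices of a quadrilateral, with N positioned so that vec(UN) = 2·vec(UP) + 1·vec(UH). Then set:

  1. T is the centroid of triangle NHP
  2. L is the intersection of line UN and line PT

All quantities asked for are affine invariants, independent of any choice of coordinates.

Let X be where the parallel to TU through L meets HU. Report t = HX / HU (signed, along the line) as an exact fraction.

t = 7/6

Choose coordinates U = (0, 0), P = (1, 0), H = (0, 1), N = (2, 1).
1. T is the centroid of triangle NHP ⇒ T = (1, 2/3)
2. L is the intersection of line UN and line PT ⇒ L = (1, 1/2)
through L parallel to TU: direction (-1, -2/3); meets HU at X = (0, -1/6)
X = H + t·(U−H) with t = 7/6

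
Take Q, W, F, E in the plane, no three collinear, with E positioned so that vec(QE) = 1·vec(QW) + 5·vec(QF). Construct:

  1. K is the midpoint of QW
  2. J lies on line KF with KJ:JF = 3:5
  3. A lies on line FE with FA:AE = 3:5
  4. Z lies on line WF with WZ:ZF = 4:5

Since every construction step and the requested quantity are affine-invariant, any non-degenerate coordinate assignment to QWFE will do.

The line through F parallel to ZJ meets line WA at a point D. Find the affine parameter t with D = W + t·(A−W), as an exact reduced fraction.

Set Q = (0, 0), W = (1, 0), F = (0, 1), E = (1, 5); any affine frame gives the same invariant.
1. K is the midpoint of QW ⇒ K = (1/2, 0)
2. J lies on line KF with KJ:JF = 3:5 ⇒ J = (5/16, 3/8)
3. A lies on line FE with FA:AE = 3:5 ⇒ A = (3/8, 5/2)
4. Z lies on line WF with WZ:ZF = 4:5 ⇒ Z = (5/9, 4/9)
through F parallel to ZJ: direction (-35/144, -5/72); meets WA at D = (7/10, 6/5)
D = W + t·(A−W) with t = 12/25

t = 12/25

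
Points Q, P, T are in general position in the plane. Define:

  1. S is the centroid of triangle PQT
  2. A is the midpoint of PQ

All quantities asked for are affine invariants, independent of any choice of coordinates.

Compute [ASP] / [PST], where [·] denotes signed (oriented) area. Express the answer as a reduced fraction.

[ASP]:[PST] = 1/2

Choose coordinates Q = (0, 0), P = (1, 0), T = (0, 1).
1. S is the centroid of triangle PQT ⇒ S = (1/3, 1/3)
2. A is the midpoint of PQ ⇒ A = (1/2, 0)
2·[ASP] = -1/6, 2·[PST] = -1/3
[ASP]:[PST] = -1/6:-1/3 = 1/2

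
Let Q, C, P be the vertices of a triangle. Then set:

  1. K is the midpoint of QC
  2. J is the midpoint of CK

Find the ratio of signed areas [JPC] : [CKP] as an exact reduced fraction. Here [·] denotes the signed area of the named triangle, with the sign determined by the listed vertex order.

Choose coordinates Q = (0, 0), C = (1, 0), P = (0, 1).
1. K is the midpoint of QC ⇒ K = (1/2, 0)
2. J is the midpoint of CK ⇒ J = (3/4, 0)
2·[JPC] = -1/4, 2·[CKP] = -1/2
[JPC]:[CKP] = -1/4:-1/2 = 1/2

[JPC]:[CKP] = 1/2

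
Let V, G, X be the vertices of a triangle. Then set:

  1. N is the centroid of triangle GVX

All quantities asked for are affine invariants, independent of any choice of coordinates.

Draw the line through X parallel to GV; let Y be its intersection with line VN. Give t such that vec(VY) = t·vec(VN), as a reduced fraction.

t = 3

Work in coordinates with V = (0, 0), G = (1, 0), X = (0, 1).
1. N is the centroid of triangle GVX ⇒ N = (1/3, 1/3)
through X parallel to GV: direction (-1, 0); meets VN at Y = (1, 1)
Y = V + t·(N−V) with t = 3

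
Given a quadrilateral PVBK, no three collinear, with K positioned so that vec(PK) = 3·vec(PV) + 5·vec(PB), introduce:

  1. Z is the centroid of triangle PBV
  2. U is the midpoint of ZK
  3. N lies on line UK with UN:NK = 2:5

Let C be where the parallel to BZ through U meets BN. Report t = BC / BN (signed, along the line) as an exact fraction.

Choose coordinates P = (0, 0), V = (1, 0), B = (0, 1), K = (3, 5).
1. Z is the centroid of triangle PBV ⇒ Z = (1/3, 1/3)
2. U is the midpoint of ZK ⇒ U = (5/3, 8/3)
3. N lies on line UK with UN:NK = 2:5 ⇒ N = (43/21, 10/3)
through U parallel to BZ: direction (1/3, -2/3); meets BN at C = (43/27, 76/27)
C = B + t·(N−B) with t = 7/9

t = 7/9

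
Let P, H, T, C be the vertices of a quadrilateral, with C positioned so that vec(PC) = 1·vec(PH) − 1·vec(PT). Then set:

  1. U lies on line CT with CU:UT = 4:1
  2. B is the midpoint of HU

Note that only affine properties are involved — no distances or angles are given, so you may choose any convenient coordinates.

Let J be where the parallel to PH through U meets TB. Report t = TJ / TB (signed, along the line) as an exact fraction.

t = 4/7

Choose coordinates P = (0, 0), H = (1, 0), T = (0, 1), C = (1, -1).
1. U lies on line CT with CU:UT = 4:1 ⇒ U = (1/5, 3/5)
2. B is the midpoint of HU ⇒ B = (3/5, 3/10)
through U parallel to PH: direction (1, 0); meets TB at J = (12/35, 3/5)
J = T + t·(B−T) with t = 4/7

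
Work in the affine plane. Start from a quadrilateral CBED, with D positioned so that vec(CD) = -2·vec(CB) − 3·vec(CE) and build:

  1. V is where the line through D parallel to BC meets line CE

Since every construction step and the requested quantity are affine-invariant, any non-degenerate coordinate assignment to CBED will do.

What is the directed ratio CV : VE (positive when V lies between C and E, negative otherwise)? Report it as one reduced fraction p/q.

CV:VE = -3/4

Work in coordinates with C = (0, 0), B = (1, 0), E = (0, 1), D = (-2, -3).
1. V is where the line through D parallel to BC meets line CE ⇒ V = (0, -3)
V = C + t·(E−C) with t = -3, so CV:VE = t:(1−t) = -3:4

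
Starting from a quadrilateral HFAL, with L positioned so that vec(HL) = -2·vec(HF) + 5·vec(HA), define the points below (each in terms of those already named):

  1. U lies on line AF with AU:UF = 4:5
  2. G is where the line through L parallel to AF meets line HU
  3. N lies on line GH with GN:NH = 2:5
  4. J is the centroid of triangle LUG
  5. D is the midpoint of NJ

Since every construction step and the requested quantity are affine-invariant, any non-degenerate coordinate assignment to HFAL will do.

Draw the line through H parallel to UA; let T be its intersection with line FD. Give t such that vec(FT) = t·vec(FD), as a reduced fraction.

t = -21/26

Work in coordinates with H = (0, 0), F = (1, 0), A = (0, 1), L = (-2, 5).
1. U lies on line AF with AU:UF = 4:5 ⇒ U = (4/9, 5/9)
2. G is where the line through L parallel to AF meets line HU ⇒ G = (4/3, 5/3)
3. N lies on line GH with GN:NH = 2:5 ⇒ N = (20/21, 25/21)
4. J is the centroid of triangle LUG ⇒ J = (-2/27, 65/27)
5. D is the midpoint of NJ ⇒ D = (83/189, 340/189)
through H parallel to UA: direction (-4/9, 4/9); meets FD at T = (170/117, -170/117)
T = F + t·(D−F) with t = -21/26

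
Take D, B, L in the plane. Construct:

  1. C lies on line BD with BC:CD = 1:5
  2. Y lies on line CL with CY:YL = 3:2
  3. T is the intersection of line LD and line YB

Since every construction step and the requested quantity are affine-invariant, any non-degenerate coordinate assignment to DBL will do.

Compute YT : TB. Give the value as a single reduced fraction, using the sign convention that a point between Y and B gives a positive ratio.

Choose coordinates D = (0, 0), B = (1, 0), L = (0, 1).
1. C lies on line BD with BC:CD = 1:5 ⇒ C = (5/6, 0)
2. Y lies on line CL with CY:YL = 3:2 ⇒ Y = (1/3, 3/5)
3. T is the intersection of line LD and line YB ⇒ T = (0, 9/10)
T = Y + t·(B−Y) with t = -1/2, so YT:TB = t:(1−t) = -1/2:3/2

YT:TB = -1/3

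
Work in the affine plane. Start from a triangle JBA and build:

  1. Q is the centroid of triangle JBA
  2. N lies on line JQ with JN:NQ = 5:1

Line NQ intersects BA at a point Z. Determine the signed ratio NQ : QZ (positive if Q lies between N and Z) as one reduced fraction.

NQ:QZ = 1/3

Set J = (0, 0), B = (1, 0), A = (0, 1); any affine frame gives the same invariant.
1. Q is the centroid of triangle JBA ⇒ Q = (1/3, 1/3)
2. N lies on line JQ with JN:NQ = 5:1 ⇒ N = (5/18, 5/18)
line NQ meets BA at Z = (1/2, 1/2)
Q = N + t·(Z−N) with t = 1/4, so NQ:QZ = 1/4:3/4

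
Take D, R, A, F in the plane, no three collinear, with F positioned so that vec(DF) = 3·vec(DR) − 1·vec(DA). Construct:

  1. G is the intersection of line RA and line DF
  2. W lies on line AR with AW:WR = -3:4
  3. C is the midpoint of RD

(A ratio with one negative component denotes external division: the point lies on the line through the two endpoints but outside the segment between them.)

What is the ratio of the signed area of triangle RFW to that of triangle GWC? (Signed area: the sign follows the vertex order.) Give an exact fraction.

[RFW]:[GWC] = 16/9

Set D = (0, 0), R = (1, 0), A = (0, 1), F = (3, -1); any affine frame gives the same invariant.
1. G is the intersection of line RA and line DF ⇒ G = (3/2, -1/2)
2. W lies on line AR with AW:WR = -3:4 ⇒ W = (-3, 4)
3. C is the midpoint of RD ⇒ C = (1/2, 0)
2·[RFW] = 4, 2·[GWC] = 9/4
[RFW]:[GWC] = 4:9/4 = 16/9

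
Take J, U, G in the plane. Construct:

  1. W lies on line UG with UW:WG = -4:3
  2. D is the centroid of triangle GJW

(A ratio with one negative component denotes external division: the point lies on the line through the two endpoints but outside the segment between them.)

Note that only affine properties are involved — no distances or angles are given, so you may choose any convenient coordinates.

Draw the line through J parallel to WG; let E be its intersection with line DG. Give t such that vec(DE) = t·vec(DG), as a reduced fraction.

t = -2

Choose coordinates J = (0, 0), U = (1, 0), G = (0, 1).
1. W lies on line UG with UW:WG = -4:3 ⇒ W = (-3, 4)
2. D is the centroid of triangle GJW ⇒ D = (-1, 5/3)
through J parallel to WG: direction (3, -3); meets DG at E = (-3, 3)
E = D + t·(G−D) with t = -2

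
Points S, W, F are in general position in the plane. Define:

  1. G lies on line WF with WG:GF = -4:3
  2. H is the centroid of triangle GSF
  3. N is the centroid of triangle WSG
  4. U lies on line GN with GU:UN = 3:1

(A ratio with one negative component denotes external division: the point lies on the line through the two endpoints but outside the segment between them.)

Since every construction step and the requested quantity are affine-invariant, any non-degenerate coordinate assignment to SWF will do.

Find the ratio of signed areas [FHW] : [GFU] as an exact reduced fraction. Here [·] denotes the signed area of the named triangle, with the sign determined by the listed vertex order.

Work in coordinates with S = (0, 0), W = (1, 0), F = (0, 1).
1. G lies on line WF with WG:GF = -4:3 ⇒ G = (-3, 4)
2. H is the centroid of triangle GSF ⇒ H = (-1, 5/3)
3. N is the centroid of triangle WSG ⇒ N = (-2/3, 4/3)
4. U lies on line GN with GU:UN = 3:1 ⇒ U = (-5/4, 2)
2·[FHW] = 1/3, 2·[GFU] = -3/4
[FHW]:[GFU] = 1/3:-3/4 = -4/9

[FHW]:[GFU] = -4/9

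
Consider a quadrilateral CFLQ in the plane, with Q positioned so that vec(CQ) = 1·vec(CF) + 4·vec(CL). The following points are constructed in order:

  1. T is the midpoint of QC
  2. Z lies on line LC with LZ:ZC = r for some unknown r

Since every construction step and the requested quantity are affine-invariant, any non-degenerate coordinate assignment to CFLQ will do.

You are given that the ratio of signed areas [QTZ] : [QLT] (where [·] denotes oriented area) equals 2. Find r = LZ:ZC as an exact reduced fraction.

r = -3/2

Choose coordinates C = (0, 0), F = (1, 0), L = (0, 1), Q = (1, 4).
1. T is the midpoint of QC ⇒ T = (1/2, 2)
2. With LZ:ZC = r, write λ = r/(r+1) so Z = L + λ·(C−L); Z is affine-linear in λ
Every point depending on Z is an affine combination of Z and λ-independent points, so each such coordinate is linear in λ; the λ² term in each signed area is a multiple of (C−L)×(C−L) = 0, so 2·[QTZ] and 2·[QLT] are each linear in λ. Evaluating at λ=0 and λ=1:
  2·[QTZ] = 1/2·λ − 1/2,   2·[QLT] = 1/2
So [QTZ]:[QLT] = (1/2·λ − 1/2) / (1/2). Setting this equal to 2:
  1/2·λ − 1/2 = 2·(1/2)  ⇒  λ = 3
Then r = λ/(1−λ) = (3)/(-2) = -3/2. Check: with r = -3/2, Z = (0, -2) and [QTZ]:[QLT] = 2 as required.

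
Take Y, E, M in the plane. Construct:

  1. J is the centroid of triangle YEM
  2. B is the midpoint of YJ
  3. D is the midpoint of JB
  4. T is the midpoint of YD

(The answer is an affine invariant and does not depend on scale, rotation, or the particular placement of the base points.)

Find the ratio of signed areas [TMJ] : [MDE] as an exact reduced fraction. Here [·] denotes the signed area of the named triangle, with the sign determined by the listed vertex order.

[TMJ]:[MDE] = -5/12

Choose coordinates Y = (0, 0), E = (1, 0), M = (0, 1).
1. J is the centroid of triangle YEM ⇒ J = (1/3, 1/3)
2. B is the midpoint of YJ ⇒ B = (1/6, 1/6)
3. D is the midpoint of JB ⇒ D = (1/4, 1/4)
4. T is the midpoint of YD ⇒ T = (1/8, 1/8)
2·[TMJ] = -5/24, 2·[MDE] = 1/2
[TMJ]:[MDE] = -5/24:1/2 = -5/12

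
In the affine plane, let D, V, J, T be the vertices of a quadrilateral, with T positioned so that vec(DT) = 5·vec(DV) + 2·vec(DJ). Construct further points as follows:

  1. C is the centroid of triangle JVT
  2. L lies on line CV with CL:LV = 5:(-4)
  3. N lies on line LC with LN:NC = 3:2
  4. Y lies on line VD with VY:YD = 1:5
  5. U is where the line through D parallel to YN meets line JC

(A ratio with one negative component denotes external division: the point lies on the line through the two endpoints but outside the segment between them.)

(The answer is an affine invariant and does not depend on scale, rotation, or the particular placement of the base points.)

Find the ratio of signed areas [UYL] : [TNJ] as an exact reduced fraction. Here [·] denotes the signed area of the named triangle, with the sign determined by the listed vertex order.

Assign D = (0, 0), V = (1, 0), J = (0, 1), T = (5, 2) — the answer is frame-independent, so this choice is without loss of generality.
1. C is the centroid of triangle JVT ⇒ C = (2, 1)
2. L lies on line CV with CL:LV = 5:(-4) ⇒ L = (-3, -4)
3. N lies on line LC with LN:NC = 3:2 ⇒ N = (0, -1)
4. Y lies on line VD with VY:YD = 1:5 ⇒ Y = (5/6, 0)
5. U is where the line through D parallel to YN meets line JC ⇒ U = (5/6, 1)
2·[UYL] = -23/6, 2·[TNJ] = -10
[UYL]:[TNJ] = -23/6:-10 = 23/60

[UYL]:[TNJ] = 23/60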